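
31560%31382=178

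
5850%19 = 17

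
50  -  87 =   -  37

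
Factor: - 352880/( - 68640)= 2^( - 1)*3^( - 1 )*13^( - 1 )*401^1 = 401/78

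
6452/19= 6452/19 = 339.58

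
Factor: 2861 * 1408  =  2^7*11^1*2861^1 = 4028288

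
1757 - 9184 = -7427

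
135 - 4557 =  - 4422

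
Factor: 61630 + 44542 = 2^2 * 11^1*19^1*127^1= 106172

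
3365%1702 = 1663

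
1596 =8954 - 7358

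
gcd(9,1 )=1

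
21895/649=33 + 478/649 = 33.74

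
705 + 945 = 1650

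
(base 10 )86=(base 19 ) 4A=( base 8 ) 126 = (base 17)51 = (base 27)35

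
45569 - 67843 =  - 22274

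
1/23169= 1/23169 = 0.00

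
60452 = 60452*1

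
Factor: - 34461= - 3^2*7^1* 547^1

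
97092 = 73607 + 23485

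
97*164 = 15908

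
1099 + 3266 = 4365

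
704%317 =70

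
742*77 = 57134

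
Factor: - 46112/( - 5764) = 8 = 2^3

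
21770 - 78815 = - 57045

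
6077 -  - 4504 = 10581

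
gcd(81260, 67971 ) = 1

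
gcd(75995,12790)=5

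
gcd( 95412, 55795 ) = 1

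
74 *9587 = 709438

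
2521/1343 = 2521/1343 = 1.88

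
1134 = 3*378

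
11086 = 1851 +9235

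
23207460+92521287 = 115728747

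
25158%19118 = 6040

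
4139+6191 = 10330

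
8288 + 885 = 9173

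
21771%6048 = 3627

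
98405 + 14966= 113371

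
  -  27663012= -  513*53924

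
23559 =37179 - 13620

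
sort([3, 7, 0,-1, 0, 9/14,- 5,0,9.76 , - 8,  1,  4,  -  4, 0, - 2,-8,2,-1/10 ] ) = [-8,  -  8, - 5,-4, - 2, - 1, - 1/10 , 0, 0,0,0,  9/14,1,2, 3,4,7,9.76]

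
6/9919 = 6/9919 = 0.00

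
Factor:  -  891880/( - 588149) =2^3* 5^1*11^1*17^( - 1 )  *29^( - 1 )*1193^( - 1)*2027^1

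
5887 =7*841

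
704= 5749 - 5045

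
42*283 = 11886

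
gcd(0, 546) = 546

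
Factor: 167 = 167^1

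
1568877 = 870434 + 698443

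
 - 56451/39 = -1448 + 7/13 = -  1447.46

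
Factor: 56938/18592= 2^ ( - 4 )*7^2 = 49/16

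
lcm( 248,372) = 744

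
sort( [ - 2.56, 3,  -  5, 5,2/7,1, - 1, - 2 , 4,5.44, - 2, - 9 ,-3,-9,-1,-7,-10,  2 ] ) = [ - 10, - 9, - 9, - 7 , - 5  , - 3,- 2.56, - 2, - 2,-1,-1,2/7, 1, 2, 3 , 4,5,5.44 ]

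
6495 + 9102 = 15597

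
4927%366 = 169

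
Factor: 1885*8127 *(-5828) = -2^2*3^3*5^1*7^1*13^1*29^1*31^1*43^1* 47^1 = - 89281434060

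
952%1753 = 952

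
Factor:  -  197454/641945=  -  2^1*3^1*5^( - 1)*32909^1 * 128389^( - 1)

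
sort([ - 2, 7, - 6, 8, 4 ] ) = [ - 6, - 2, 4, 7, 8] 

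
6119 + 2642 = 8761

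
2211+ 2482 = 4693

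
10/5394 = 5/2697  =  0.00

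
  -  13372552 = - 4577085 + -8795467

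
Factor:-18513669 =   -  3^1*59^1*104597^1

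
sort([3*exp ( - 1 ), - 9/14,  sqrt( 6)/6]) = [ - 9/14, sqrt( 6)/6,3*exp( - 1 )] 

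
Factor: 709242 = 2^1*3^1*43^1*2749^1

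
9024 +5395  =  14419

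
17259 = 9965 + 7294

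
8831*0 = 0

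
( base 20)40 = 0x50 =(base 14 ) 5a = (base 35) 2A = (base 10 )80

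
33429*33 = 1103157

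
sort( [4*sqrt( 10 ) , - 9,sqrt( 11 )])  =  [ - 9,sqrt ( 11),4*sqrt( 10)]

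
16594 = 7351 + 9243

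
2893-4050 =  - 1157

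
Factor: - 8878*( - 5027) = 2^1*11^1*23^1*193^1*457^1= 44629706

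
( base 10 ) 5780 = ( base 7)22565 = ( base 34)500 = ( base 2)1011010010100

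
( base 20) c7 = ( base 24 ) A7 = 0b11110111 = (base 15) 117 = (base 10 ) 247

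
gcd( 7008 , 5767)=73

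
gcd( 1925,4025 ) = 175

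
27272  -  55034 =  - 27762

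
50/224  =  25/112 =0.22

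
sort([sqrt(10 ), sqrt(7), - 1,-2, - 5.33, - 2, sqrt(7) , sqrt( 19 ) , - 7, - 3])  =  [ - 7, - 5.33, - 3, - 2, - 2 ,-1, sqrt(7 ),  sqrt (7 ), sqrt(10 ),sqrt( 19)] 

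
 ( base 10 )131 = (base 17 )7c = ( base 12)AB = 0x83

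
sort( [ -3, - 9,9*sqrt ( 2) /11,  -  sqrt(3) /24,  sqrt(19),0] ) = [ - 9, - 3, - sqrt(3) /24, 0,  9*sqrt(2 ) /11, sqrt ( 19)]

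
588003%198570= 190863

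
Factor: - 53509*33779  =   - 1807480511 = -  17^1*73^1*733^1*1987^1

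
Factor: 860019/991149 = 286673^1*330383^( - 1) = 286673/330383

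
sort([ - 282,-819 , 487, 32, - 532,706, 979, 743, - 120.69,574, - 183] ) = [ -819, -532, - 282, - 183,-120.69,  32,487, 574 , 706,  743,979] 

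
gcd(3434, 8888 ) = 202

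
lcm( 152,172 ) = 6536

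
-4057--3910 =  - 147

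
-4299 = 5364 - 9663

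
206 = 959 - 753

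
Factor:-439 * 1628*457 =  - 2^2 * 11^1* 37^1*439^1*457^1  =  - 326614244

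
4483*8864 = 39737312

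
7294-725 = 6569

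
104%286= 104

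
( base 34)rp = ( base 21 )22J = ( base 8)1657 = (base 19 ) 2bc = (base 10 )943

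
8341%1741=1377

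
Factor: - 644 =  - 2^2*7^1 * 23^1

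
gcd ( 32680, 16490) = 10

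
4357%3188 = 1169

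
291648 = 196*1488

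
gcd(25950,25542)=6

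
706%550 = 156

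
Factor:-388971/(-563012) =2^( - 2 ) * 3^2*11^1 * 41^( - 1)*3433^( - 1 )*3929^1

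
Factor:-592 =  - 2^4*37^1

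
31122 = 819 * 38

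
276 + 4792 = 5068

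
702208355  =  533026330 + 169182025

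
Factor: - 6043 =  -6043^1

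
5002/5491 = 5002/5491 =0.91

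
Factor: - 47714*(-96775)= 2^1*5^2 * 7^2*79^1*23857^1 = 4617522350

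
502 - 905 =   -  403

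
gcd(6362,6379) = 1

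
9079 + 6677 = 15756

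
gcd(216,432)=216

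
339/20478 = 113/6826 = 0.02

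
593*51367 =30460631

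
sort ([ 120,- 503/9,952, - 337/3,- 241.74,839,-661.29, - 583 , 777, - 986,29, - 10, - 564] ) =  [ - 986, - 661.29, - 583,-564, - 241.74, - 337/3, - 503/9,-10, 29, 120,777, 839,952]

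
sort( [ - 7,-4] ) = [ - 7,-4]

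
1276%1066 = 210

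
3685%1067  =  484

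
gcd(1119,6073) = 1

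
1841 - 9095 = -7254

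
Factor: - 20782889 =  - 43^1*483323^1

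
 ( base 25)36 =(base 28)2p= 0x51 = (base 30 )2l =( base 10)81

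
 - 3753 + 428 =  - 3325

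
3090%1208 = 674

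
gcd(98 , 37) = 1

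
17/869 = 17/869 = 0.02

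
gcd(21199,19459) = 29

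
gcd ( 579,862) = 1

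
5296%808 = 448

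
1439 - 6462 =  - 5023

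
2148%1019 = 110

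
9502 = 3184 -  - 6318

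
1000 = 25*40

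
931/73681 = 931/73681 = 0.01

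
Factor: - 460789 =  - 7^1*65827^1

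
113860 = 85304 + 28556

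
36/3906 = 2/217 = 0.01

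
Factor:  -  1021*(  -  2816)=2^8*11^1* 1021^1 = 2875136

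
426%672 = 426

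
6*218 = 1308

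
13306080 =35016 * 380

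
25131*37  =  929847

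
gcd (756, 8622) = 18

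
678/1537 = 678/1537=0.44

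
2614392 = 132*19806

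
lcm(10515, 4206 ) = 21030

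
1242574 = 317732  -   -924842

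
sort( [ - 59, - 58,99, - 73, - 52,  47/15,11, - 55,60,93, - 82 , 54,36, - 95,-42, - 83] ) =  [ - 95, - 83, - 82, - 73, - 59,-58, - 55, - 52,  -  42,47/15 , 11, 36,54, 60,  93,99]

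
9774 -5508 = 4266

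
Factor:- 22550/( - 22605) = 2^1*3^ (-1) *5^1 * 41^1*137^ ( - 1) = 410/411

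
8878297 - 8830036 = 48261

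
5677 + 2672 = 8349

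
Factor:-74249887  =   - 74249887^1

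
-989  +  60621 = 59632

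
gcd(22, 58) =2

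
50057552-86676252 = -36618700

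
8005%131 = 14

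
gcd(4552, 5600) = 8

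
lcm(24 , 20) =120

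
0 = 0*65006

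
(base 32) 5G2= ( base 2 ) 1011000000010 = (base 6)42030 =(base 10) 5634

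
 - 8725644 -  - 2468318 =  - 6257326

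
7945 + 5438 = 13383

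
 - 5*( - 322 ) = 1610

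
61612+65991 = 127603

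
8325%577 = 247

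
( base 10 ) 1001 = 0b1111101001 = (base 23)1KC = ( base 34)tf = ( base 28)17L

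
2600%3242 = 2600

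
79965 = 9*8885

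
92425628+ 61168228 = 153593856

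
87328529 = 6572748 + 80755781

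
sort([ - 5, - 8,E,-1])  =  [ -8, - 5,- 1, E]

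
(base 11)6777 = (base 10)8917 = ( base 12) 51b1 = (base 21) k4d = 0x22D5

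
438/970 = 219/485 = 0.45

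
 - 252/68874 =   -  1+11437/11479 = - 0.00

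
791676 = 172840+618836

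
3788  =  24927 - 21139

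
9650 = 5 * 1930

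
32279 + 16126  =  48405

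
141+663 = 804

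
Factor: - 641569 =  - 191^1*3359^1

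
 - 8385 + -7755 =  - 16140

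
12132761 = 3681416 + 8451345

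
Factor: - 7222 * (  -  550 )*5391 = 21413591100= 2^2*3^2*5^2*11^1 *23^1  *157^1*599^1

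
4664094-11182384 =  - 6518290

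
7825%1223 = 487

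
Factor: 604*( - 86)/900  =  -2^1*3^ ( - 2)*5^(  -  2)*43^1*151^1 = -12986/225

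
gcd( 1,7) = 1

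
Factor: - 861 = -3^1 *7^1*41^1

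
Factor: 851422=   2^1* 11^1*13^2 * 229^1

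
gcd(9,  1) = 1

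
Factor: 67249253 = 2137^1 * 31469^1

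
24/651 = 8/217 = 0.04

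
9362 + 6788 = 16150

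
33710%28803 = 4907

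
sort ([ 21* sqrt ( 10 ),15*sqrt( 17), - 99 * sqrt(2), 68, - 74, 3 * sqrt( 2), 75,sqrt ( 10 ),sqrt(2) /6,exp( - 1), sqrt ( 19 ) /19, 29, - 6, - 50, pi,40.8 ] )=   [ - 99*sqrt(2 ), - 74, - 50, - 6, sqrt( 19 )/19 , sqrt(2)/6  ,  exp( - 1), pi,sqrt( 10), 3*sqrt( 2 ) , 29, 40.8,15*sqrt( 17), 21*sqrt( 10 ),  68,75]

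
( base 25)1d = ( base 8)46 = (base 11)35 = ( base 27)1B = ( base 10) 38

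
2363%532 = 235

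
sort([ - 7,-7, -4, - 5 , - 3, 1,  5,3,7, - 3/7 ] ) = [ - 7,  -  7,-5 , - 4,-3, - 3/7,  1,  3,5, 7] 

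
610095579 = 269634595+340460984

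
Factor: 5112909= 3^3*409^1 * 463^1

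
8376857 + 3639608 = 12016465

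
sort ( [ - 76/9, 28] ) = [ - 76/9, 28 ]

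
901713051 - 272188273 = 629524778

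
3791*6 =22746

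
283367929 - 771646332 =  - 488278403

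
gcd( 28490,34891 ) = 37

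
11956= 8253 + 3703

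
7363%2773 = 1817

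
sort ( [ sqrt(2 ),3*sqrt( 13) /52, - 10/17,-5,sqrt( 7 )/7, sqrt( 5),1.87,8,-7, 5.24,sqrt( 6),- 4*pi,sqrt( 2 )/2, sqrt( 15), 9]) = [ - 4*pi, - 7,  -  5 ,-10/17 , 3*sqrt( 13)/52,sqrt( 7 )/7,sqrt( 2)/2,sqrt( 2 ),1.87,sqrt(5),sqrt( 6 ),sqrt(  15),5.24,8, 9] 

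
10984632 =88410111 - 77425479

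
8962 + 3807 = 12769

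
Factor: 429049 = 79^1*5431^1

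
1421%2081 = 1421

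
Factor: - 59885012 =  - 2^2 * 11^1*1361023^1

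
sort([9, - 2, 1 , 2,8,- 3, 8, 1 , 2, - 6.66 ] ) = [ - 6.66,  -  3, - 2, 1, 1, 2, 2,8, 8, 9]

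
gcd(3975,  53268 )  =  3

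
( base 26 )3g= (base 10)94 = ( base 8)136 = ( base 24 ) 3M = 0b1011110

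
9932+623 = 10555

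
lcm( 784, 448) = 3136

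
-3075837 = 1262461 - 4338298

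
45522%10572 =3234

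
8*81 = 648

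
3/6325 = 3/6325=0.00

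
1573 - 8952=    - 7379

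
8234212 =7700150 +534062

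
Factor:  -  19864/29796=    - 2/3=   -2^1*3^( - 1)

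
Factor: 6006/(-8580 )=-7/10 = - 2^( - 1) * 5^( - 1)*7^1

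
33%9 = 6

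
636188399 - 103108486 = 533079913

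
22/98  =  11/49 = 0.22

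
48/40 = 1 + 1/5 = 1.20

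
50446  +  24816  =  75262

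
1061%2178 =1061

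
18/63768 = 3/10628 = 0.00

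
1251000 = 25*50040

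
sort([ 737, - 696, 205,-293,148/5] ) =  [-696,-293,148/5, 205, 737 ] 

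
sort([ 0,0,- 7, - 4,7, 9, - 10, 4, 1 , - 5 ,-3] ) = [- 10, - 7, - 5, - 4, - 3, 0,0, 1, 4 , 7, 9]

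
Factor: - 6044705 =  - 5^1*1208941^1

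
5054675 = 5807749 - 753074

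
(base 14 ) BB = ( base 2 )10100101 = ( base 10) 165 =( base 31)5a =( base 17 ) 9c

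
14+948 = 962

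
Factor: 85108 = 2^2*21277^1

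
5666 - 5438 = 228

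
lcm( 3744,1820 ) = 131040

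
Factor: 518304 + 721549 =953^1*1301^1 = 1239853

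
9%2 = 1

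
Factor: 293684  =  2^2*73421^1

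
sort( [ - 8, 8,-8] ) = [ - 8 ,-8, 8 ]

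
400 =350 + 50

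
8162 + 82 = 8244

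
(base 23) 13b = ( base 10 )609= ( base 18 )1ff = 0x261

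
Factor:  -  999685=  - 5^1 * 17^1*19^1*619^1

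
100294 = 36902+63392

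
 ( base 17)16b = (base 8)622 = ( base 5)3102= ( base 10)402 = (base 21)J3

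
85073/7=12153 + 2/7 = 12153.29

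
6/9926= 3/4963 = 0.00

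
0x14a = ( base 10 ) 330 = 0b101001010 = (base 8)512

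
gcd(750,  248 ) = 2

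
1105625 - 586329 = 519296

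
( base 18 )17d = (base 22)l1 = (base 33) E1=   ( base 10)463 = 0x1CF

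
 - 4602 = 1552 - 6154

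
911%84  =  71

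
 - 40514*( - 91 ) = 3686774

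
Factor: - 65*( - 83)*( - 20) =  - 107900= - 2^2 * 5^2*13^1*83^1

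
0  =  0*595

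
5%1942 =5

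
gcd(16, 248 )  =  8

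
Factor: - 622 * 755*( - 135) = 2^1 * 3^3*5^2*151^1*311^1 = 63397350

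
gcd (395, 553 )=79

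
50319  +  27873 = 78192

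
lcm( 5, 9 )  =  45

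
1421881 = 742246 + 679635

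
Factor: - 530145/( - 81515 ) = 891/137 = 3^4*11^1*137^(-1)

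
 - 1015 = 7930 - 8945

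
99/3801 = 33/1267 = 0.03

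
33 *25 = 825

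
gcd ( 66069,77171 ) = 1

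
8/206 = 4/103 = 0.04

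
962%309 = 35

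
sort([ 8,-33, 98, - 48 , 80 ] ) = [ - 48, - 33,  8, 80,98] 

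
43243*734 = 31740362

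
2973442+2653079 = 5626521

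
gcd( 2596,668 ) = 4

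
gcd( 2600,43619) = 1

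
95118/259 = 367 + 65/259 = 367.25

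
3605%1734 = 137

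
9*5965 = 53685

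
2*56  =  112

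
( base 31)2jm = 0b100111100101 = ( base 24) 49d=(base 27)3cm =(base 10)2533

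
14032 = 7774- - 6258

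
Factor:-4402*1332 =-5863464 = -2^3*3^2*31^1*37^1*71^1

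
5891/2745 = 2 + 401/2745 =2.15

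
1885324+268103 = 2153427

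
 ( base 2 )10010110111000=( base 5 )302111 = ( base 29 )BDS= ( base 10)9656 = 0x25b8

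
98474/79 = 98474/79 = 1246.51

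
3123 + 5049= 8172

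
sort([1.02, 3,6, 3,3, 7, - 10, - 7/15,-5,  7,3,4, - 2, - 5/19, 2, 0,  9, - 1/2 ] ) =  [ - 10,  -  5, - 2,-1/2, - 7/15, - 5/19,0,1.02, 2,3, 3,3, 3,4 , 6,7,7, 9 ] 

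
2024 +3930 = 5954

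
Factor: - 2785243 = -1129^1*2467^1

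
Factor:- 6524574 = - 2^1*3^1* 7^1*59^1*2633^1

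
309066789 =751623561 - 442556772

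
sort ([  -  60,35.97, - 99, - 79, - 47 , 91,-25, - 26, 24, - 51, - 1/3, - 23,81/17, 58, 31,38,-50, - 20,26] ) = [ - 99,-79 , - 60 , - 51, - 50 , - 47, - 26, - 25 , - 23,-20, - 1/3,81/17 , 24,26,31,35.97,38,58, 91 ] 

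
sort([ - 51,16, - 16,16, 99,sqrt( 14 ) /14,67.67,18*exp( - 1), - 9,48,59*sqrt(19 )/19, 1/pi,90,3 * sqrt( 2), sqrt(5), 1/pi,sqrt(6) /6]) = [-51, - 16, - 9, sqrt(14 ) /14, 1/pi,  1/pi,sqrt( 6) /6, sqrt( 5),3*sqrt(2 ), 18 * exp( -1 ),59 * sqrt(19 ) /19,16, 16,48,67.67, 90,99]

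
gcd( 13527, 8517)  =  501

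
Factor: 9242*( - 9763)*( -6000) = 541377876000 = 2^5*3^1*5^3*13^1*751^1*4621^1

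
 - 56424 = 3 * ( - 18808) 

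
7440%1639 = 884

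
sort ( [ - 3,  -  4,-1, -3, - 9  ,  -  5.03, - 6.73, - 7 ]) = [-9, - 7, - 6.73,  -  5.03, -4,-3, - 3, - 1 ] 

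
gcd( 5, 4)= 1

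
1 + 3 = 4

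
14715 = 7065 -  - 7650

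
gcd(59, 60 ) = 1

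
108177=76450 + 31727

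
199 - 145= 54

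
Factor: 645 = 3^1*5^1*43^1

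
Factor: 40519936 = 2^8 * 83^1*1907^1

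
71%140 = 71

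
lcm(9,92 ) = 828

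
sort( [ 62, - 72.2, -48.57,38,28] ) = [ - 72.2, -48.57, 28,38 , 62]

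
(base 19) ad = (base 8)313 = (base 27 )7e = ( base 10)203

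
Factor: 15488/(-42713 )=-128/353   =  -2^7*353^( - 1)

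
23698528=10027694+13670834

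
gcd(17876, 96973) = 1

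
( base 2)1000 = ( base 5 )13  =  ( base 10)8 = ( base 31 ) 8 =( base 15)8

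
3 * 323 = 969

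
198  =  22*9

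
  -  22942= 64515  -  87457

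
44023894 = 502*87697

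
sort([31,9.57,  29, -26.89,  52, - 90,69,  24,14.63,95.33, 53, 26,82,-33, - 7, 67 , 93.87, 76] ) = [ - 90, - 33, - 26.89,  -  7,9.57,14.63,  24, 26, 29  ,  31,52 , 53,67,  69, 76,82,93.87,  95.33]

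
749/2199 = 749/2199 = 0.34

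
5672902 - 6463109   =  -790207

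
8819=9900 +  - 1081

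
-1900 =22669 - 24569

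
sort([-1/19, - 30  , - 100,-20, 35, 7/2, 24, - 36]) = [ - 100 , - 36, - 30,-20, - 1/19, 7/2,24, 35]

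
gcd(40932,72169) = 1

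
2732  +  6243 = 8975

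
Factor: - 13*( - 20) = 2^2*5^1*13^1 = 260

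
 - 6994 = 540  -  7534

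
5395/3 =1798+1/3 = 1798.33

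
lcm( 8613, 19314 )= 637362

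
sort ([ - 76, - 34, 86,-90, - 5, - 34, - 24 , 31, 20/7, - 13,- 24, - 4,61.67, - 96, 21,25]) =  [ - 96, - 90  , - 76 , - 34,-34,-24, - 24 , - 13, - 5, - 4, 20/7,21 , 25,  31,61.67, 86 ] 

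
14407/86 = 167+45/86=167.52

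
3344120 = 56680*59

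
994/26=497/13  =  38.23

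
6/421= 6/421 = 0.01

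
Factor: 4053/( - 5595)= - 1351/1865 = - 5^(-1 )*7^1 * 193^1 * 373^(-1 ) 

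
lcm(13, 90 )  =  1170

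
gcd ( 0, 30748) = 30748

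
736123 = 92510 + 643613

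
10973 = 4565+6408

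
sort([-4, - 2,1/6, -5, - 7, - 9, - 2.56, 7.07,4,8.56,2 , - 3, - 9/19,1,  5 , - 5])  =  [-9 , - 7, - 5,-5,  -  4, - 3, - 2.56, - 2, - 9/19,1/6,1,2,4, 5,7.07,8.56 ]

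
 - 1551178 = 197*(-7874)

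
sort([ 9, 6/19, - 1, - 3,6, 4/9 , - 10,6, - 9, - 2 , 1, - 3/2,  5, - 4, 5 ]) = [-10, - 9, - 4, - 3,-2,-3/2, - 1,6/19,4/9,1,5,5, 6, 6 , 9]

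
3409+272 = 3681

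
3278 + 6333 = 9611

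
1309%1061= 248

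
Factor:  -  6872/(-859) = 8 = 2^3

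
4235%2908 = 1327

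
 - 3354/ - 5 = 670 + 4/5 = 670.80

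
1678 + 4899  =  6577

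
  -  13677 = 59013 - 72690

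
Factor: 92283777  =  3^2*103^1*99551^1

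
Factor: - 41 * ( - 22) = 902 = 2^1*11^1*41^1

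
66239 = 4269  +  61970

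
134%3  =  2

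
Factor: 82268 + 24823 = 3^2*73^1 * 163^1 = 107091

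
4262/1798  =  2131/899 = 2.37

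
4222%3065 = 1157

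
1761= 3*587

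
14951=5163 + 9788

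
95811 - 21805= 74006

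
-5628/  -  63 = 89 + 1/3  =  89.33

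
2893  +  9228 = 12121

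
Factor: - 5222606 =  - 2^1 * 19^1* 137437^1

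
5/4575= 1/915 = 0.00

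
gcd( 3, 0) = 3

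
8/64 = 1/8  =  0.12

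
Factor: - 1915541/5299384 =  - 2^( - 3 ) * 23^( - 1 )*83^( - 1 ) * 127^1*347^( - 1) * 15083^1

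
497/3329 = 497/3329 = 0.15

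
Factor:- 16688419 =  - 11^1 * 277^1*5477^1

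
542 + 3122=3664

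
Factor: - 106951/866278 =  - 2^( - 1)*7^( -1) *13^1 * 19^1 * 43^(  -  1)  *  433^1 * 1439^( - 1 ) 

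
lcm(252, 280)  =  2520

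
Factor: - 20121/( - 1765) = 3^1*5^( - 1 )*19^1 = 57/5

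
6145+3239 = 9384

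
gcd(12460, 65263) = 1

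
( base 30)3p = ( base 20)5F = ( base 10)115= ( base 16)73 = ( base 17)6d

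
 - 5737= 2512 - 8249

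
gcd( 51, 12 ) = 3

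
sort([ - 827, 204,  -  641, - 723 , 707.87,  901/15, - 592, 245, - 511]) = [ - 827,-723, - 641, - 592 ,- 511,901/15,204, 245,  707.87]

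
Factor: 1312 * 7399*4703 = 2^5 *7^2*41^1 * 151^1*4703^1 = 45654316064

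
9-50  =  -41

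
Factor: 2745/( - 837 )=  - 305/93 =-3^( - 1)*5^1 * 31^( - 1) *61^1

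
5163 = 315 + 4848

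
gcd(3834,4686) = 426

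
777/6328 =111/904 =0.12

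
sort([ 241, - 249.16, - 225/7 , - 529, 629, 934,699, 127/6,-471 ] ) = [ - 529, - 471, - 249.16,-225/7, 127/6, 241, 629, 699 , 934]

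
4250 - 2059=2191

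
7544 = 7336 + 208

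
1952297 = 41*47617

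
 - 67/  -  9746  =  67/9746 = 0.01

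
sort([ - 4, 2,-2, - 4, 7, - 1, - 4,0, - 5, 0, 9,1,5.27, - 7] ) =[ - 7, - 5, - 4 , - 4 , - 4,-2, - 1, 0,0, 1, 2,5.27,  7,9 ]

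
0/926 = 0 = 0.00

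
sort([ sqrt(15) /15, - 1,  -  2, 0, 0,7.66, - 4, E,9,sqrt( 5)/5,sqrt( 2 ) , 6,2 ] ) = [ - 4, - 2,-1,0,0 , sqrt(15)/15,sqrt( 5 )/5,sqrt( 2 ),2,E,6, 7.66,9 ] 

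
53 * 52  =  2756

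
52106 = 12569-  - 39537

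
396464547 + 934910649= 1331375196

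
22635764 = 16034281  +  6601483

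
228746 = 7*32678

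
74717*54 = 4034718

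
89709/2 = 44854 + 1/2 = 44854.50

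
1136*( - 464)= - 527104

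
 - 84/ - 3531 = 28/1177 = 0.02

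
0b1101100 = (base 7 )213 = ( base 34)36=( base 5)413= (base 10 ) 108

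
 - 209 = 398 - 607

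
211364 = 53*3988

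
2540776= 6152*413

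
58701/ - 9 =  - 6523 + 2/3 = - 6522.33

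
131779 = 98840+32939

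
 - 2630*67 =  - 176210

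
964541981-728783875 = 235758106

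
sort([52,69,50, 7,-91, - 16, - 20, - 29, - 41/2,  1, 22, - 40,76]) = [ - 91,-40 , - 29,-41/2, - 20, - 16,1, 7,22, 50 , 52,69 , 76 ] 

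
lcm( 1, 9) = 9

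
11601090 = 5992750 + 5608340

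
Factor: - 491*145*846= - 60230970 = - 2^1*3^2*5^1*29^1*47^1*491^1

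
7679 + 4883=12562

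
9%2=1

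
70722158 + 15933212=86655370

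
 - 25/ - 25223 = 25/25223 = 0.00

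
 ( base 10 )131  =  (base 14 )95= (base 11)10A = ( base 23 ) 5G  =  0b10000011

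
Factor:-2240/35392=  - 5^1*79^( - 1) = - 5/79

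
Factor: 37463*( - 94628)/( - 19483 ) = 2^2*41^1*577^1 *19483^(-1 ) * 37463^1 = 3545048764/19483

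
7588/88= 1897/22= 86.23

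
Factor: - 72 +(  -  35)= - 107^1 = - 107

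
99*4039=399861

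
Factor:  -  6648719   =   - 7^1*11^1*79^1* 1093^1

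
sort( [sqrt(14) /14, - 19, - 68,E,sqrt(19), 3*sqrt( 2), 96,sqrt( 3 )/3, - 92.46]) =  [ - 92.46, - 68,- 19, sqrt( 14)/14, sqrt(3)/3, E, 3*sqrt( 2), sqrt(19),96] 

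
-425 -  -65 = -360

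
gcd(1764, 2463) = 3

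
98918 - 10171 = 88747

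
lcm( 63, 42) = 126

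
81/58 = 1 + 23/58   =  1.40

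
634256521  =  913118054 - 278861533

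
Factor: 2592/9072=2/7 =2^1*7^( - 1) 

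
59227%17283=7378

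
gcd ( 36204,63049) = 7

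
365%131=103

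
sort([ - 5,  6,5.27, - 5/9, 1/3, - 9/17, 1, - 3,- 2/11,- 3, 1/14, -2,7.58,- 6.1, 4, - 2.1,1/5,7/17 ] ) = [ - 6.1, - 5, - 3, - 3, - 2.1, - 2, - 5/9, - 9/17, - 2/11, 1/14,1/5, 1/3, 7/17, 1, 4, 5.27, 6,  7.58 ]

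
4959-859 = 4100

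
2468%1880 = 588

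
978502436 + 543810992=1522313428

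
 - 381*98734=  -37617654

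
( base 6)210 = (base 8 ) 116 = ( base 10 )78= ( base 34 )2a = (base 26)30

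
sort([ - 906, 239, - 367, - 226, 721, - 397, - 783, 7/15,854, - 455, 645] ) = [-906,-783, - 455, - 397, - 367, - 226, 7/15,239,  645, 721,  854]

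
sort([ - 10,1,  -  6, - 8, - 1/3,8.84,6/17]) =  [ - 10, - 8, - 6 , - 1/3,6/17,1,8.84]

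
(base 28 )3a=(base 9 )114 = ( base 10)94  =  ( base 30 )34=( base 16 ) 5e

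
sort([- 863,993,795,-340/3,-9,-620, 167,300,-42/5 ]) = [ - 863,  -  620,-340/3,-9 , - 42/5,167,300,  795,993 ]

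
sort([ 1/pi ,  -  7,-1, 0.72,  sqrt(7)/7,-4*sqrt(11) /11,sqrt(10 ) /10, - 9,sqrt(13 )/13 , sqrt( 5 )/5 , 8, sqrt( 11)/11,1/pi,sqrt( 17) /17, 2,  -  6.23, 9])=[  -  9,- 7, - 6.23 ,-4*sqrt( 11) /11,  -  1,sqrt(17 ) /17, sqrt(13 ) /13, sqrt(11)/11, sqrt(10 ) /10, 1/pi, 1/pi,sqrt ( 7 )/7, sqrt(5) /5, 0.72, 2, 8, 9]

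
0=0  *4724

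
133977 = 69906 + 64071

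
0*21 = 0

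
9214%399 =37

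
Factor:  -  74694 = -2^1*3^1*59^1*211^1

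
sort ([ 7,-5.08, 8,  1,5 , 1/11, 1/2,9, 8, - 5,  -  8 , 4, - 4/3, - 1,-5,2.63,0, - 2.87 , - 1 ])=[  -  8,- 5.08, - 5, - 5, - 2.87, - 4/3, - 1, -1, 0,  1/11,  1/2, 1, 2.63,4,5, 7, 8 , 8,  9] 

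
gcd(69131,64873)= 1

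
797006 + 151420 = 948426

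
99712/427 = 99712/427 =233.52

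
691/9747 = 691/9747 = 0.07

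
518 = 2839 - 2321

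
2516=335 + 2181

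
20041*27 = 541107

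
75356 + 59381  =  134737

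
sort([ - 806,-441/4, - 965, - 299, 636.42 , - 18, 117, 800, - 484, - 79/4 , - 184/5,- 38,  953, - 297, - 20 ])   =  [ - 965, -806, - 484 , - 299,-297,-441/4 ,  -  38, - 184/5, - 20 , - 79/4 , - 18 , 117,636.42,800, 953] 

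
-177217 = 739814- 917031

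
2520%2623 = 2520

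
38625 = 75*515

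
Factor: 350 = 2^1*5^2 * 7^1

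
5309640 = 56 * 94815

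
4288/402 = 10  +  2/3 = 10.67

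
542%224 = 94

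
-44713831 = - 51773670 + 7059839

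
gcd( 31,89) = 1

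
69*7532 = 519708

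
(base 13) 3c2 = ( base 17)252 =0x299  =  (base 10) 665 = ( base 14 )357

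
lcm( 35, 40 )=280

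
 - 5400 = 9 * ( - 600 ) 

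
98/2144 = 49/1072 =0.05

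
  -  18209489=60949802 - 79159291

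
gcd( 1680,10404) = 12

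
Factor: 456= 2^3*3^1*19^1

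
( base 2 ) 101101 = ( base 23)1m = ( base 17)2b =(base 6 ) 113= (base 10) 45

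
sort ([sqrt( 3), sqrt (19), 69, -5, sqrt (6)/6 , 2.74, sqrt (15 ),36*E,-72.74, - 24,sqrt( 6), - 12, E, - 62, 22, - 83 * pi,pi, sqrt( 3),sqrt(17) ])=[ - 83*pi, - 72.74, - 62,  -  24, - 12, - 5,sqrt(6)/6, sqrt( 3),sqrt( 3), sqrt( 6)  ,  E, 2.74,pi,  sqrt( 15), sqrt( 17), sqrt( 19),22,  69, 36*E ] 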